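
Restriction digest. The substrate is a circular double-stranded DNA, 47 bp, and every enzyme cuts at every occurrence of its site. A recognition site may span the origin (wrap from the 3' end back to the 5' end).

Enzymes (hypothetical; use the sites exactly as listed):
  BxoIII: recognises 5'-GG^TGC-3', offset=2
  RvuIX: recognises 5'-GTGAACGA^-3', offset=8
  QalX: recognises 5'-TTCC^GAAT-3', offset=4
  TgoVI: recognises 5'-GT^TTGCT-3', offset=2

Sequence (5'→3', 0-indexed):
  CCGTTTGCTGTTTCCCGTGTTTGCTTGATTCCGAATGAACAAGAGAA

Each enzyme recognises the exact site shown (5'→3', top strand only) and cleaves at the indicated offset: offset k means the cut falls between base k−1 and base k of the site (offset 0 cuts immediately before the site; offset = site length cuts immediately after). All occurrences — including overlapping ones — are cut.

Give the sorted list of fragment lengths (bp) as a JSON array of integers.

Per-enzyme occurrences:
  BxoIII (GGTGC, off=2): no sites
  RvuIX (GTGAACGA, off=8): no sites
  QalX TTCCGAAT/4: at [28] ⇒ [32]
  TgoVI GTTTGCT/2: at [2, 18] ⇒ [4, 20]

Pooled cuts: [4, 20, 32]

Fragments:
  4→20: 16 bp
  20→32: 12 bp
  32→4 (wrap): 47-32+4 = 19 bp

[12,16,19]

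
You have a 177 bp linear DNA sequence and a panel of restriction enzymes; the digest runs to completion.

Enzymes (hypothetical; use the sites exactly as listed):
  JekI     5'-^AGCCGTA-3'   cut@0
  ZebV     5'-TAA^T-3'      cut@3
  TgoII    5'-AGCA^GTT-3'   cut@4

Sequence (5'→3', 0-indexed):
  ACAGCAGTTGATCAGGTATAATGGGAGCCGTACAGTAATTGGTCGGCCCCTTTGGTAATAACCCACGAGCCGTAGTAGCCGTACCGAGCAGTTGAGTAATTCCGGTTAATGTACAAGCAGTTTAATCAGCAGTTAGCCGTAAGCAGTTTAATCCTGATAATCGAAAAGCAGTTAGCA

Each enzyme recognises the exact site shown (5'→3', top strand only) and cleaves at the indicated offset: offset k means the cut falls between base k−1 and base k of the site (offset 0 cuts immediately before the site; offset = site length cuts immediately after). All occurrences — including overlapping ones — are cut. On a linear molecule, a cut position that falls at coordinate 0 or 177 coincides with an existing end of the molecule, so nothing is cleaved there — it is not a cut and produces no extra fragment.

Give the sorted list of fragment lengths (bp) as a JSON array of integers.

[3,4,6,6,6,6,7,9,9,9,9,10,10,10,11,13,14,15,20]

Site scan:
  JekI AGCCGTA/0: at [25, 67, 76, 134] ⇒ [25, 67, 76, 134]
  ZebV TAAT/3: at [18, 35, 55, 96, 106, 122, 148, 157] ⇒ [21, 38, 58, 99, 109, 125, 151, 160]
  TgoII AGCAGTT/4: at [2, 86, 115, 127, 141, 166] ⇒ [6, 90, 119, 131, 145, 170]

Pooled cuts: [6, 21, 25, 38, 58, 67, 76, 90, 99, 109, 119, 125, 131, 134, 145, 151, 160, 170]

Fragments:
  [0,6): 6 bp
  [6,21): 15 bp
  [21,25): 4 bp
  [25,38): 13 bp
  [38,58): 20 bp
  [58,67): 9 bp
  [67,76): 9 bp
  [76,90): 14 bp
  [90,99): 9 bp
  [99,109): 10 bp
  [109,119): 10 bp
  [119,125): 6 bp
  [125,131): 6 bp
  [131,134): 3 bp
  [134,145): 11 bp
  [145,151): 6 bp
  [151,160): 9 bp
  [160,170): 10 bp
  [170,177): 7 bp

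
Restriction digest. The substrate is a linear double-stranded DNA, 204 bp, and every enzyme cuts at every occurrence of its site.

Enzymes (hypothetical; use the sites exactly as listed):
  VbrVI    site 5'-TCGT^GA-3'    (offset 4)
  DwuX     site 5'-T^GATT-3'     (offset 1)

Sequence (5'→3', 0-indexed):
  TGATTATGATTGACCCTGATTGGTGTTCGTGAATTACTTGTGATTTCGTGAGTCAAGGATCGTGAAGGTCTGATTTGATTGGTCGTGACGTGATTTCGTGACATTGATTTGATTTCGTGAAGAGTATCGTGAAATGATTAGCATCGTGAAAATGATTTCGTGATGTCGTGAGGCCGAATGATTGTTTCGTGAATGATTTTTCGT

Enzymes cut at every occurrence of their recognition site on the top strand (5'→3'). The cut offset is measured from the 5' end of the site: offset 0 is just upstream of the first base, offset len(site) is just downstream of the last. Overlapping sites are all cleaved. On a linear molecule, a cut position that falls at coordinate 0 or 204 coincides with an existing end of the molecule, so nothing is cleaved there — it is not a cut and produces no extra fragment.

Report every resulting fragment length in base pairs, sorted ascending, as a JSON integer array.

[1,4,5,5,5,5,6,6,6,8,8,8,8,8,8,10,10,10,10,11,11,12,12,13,14]

Site scan:
  VbrVI TCGTGA/4: at [26, 45, 59, 82, 95, 114, 126, 143, 157, 165, 186] ⇒ [30, 49, 63, 86, 99, 118, 130, 147, 161, 169, 190]
  DwuX TGATT/1: at [0, 6, 16, 40, 70, 75, 90, 104, 109, 134, 152, 178, 193] ⇒ [1, 7, 17, 41, 71, 76, 91, 105, 110, 135, 153, 179, 194]

All cut coordinates (distinct, sorted): [1, 7, 17, 30, 41, 49, 63, 71, 76, 86, 91, 99, 105, 110, 118, 130, 135, 147, 153, 161, 169, 179, 190, 194]

Fragment lengths:
  [0,1): 1 bp
  [1,7): 6 bp
  [7,17): 10 bp
  [17,30): 13 bp
  [30,41): 11 bp
  [41,49): 8 bp
  [49,63): 14 bp
  [63,71): 8 bp
  [71,76): 5 bp
  [76,86): 10 bp
  [86,91): 5 bp
  [91,99): 8 bp
  [99,105): 6 bp
  [105,110): 5 bp
  [110,118): 8 bp
  [118,130): 12 bp
  [130,135): 5 bp
  [135,147): 12 bp
  [147,153): 6 bp
  [153,161): 8 bp
  [161,169): 8 bp
  [169,179): 10 bp
  [179,190): 11 bp
  [190,194): 4 bp
  [194,204): 10 bp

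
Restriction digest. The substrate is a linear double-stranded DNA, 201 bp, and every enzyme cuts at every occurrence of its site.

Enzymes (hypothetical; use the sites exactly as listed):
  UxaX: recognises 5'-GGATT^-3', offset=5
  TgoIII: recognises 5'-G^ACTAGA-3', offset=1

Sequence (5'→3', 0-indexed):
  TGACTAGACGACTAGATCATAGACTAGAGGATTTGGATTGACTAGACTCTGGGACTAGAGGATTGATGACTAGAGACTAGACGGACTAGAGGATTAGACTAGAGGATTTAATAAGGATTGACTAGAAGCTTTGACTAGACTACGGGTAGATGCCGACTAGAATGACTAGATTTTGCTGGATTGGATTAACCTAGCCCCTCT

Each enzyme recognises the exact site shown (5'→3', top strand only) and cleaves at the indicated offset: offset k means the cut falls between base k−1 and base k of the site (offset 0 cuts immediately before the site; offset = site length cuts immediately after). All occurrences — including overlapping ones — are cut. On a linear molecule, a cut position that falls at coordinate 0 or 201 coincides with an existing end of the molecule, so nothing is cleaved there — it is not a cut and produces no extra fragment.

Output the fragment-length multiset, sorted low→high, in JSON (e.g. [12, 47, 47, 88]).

Per-enzyme occurrences:
  UxaX (GGATT, off=5): starts [28, 34, 59, 90, 103, 114, 177, 182] → cuts [33, 39, 64, 95, 108, 119, 182, 187]
  TgoIII (GACTAGA, off=1): starts [1, 9, 21, 39, 52, 67, 74, 83, 96, 119, 132, 154, 163] → cuts [2, 10, 22, 40, 53, 68, 75, 84, 97, 120, 133, 155, 164]

Pooled cuts: [2, 10, 22, 33, 39, 40, 53, 64, 68, 75, 84, 95, 97, 108, 119, 120, 133, 155, 164, 182, 187]

Fragment lengths:
  [0,2): 2 bp
  [2,10): 8 bp
  [10,22): 12 bp
  [22,33): 11 bp
  [33,39): 6 bp
  [39,40): 1 bp
  [40,53): 13 bp
  [53,64): 11 bp
  [64,68): 4 bp
  [68,75): 7 bp
  [75,84): 9 bp
  [84,95): 11 bp
  [95,97): 2 bp
  [97,108): 11 bp
  [108,119): 11 bp
  [119,120): 1 bp
  [120,133): 13 bp
  [133,155): 22 bp
  [155,164): 9 bp
  [164,182): 18 bp
  [182,187): 5 bp
  [187,201): 14 bp

[1,1,2,2,4,5,6,7,8,9,9,11,11,11,11,11,12,13,13,14,18,22]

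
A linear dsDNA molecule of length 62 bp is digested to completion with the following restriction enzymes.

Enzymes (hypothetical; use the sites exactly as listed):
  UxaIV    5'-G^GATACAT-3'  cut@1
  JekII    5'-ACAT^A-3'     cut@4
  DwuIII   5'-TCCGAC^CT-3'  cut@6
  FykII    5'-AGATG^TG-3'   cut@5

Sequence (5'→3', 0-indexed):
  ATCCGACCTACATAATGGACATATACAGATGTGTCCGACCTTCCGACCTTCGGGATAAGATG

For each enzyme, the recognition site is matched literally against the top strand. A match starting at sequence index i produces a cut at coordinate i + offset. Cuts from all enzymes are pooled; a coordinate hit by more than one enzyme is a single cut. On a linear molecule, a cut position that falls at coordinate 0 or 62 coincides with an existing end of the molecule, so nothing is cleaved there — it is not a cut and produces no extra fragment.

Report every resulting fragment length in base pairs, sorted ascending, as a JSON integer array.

[6,7,8,8,9,9,15]

Scan for sites:
  UxaIV (GGATACAT, off=1): no sites
  JekII (ACATA, off=4): starts [9, 18] → cuts [13, 22]
  DwuIII (TCCGACCT, off=6): starts [1, 33, 41] → cuts [7, 39, 47]
  FykII (AGATGTG, off=5): starts [26] → cuts [31]

Pooled cuts: [7, 13, 22, 31, 39, 47]

Fragments:
  [0,7): 7 bp
  [7,13): 6 bp
  [13,22): 9 bp
  [22,31): 9 bp
  [31,39): 8 bp
  [39,47): 8 bp
  [47,62): 15 bp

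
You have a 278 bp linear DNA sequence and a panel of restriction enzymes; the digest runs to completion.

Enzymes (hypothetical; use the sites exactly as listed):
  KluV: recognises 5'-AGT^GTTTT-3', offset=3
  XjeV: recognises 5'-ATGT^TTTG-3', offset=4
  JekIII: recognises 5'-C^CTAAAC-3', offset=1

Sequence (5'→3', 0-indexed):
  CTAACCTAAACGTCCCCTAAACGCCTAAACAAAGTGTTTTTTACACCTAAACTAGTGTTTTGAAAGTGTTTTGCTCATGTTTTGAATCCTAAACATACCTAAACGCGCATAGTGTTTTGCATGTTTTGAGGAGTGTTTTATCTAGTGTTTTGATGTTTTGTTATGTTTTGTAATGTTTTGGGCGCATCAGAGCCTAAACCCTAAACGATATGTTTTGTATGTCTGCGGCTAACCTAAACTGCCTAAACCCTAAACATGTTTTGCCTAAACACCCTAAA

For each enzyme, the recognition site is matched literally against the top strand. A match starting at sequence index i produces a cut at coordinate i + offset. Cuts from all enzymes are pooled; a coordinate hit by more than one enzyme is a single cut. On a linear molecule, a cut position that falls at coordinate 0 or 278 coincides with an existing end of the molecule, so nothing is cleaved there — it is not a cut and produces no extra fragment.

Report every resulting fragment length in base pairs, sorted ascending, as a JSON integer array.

Per-enzyme occurrences:
  KluV (AGTGTTTT, off=3): starts [32, 53, 64, 110, 131, 143] → cuts [35, 56, 67, 113, 134, 146]
  XjeV (ATGTTTTG, off=4): starts [76, 120, 152, 162, 172, 209, 255] → cuts [80, 124, 156, 166, 176, 213, 259]
  JekIII (CCTAAAC, off=1): starts [4, 15, 23, 45, 87, 97, 192, 199, 232, 241, 248, 263] → cuts [5, 16, 24, 46, 88, 98, 193, 200, 233, 242, 249, 264]

Pooled cuts: [5, 16, 24, 35, 46, 56, 67, 80, 88, 98, 113, 124, 134, 146, 156, 166, 176, 193, 200, 213, 233, 242, 249, 259, 264]

Fragment lengths:
  [0,5): 5 bp
  [5,16): 11 bp
  [16,24): 8 bp
  [24,35): 11 bp
  [35,46): 11 bp
  [46,56): 10 bp
  [56,67): 11 bp
  [67,80): 13 bp
  [80,88): 8 bp
  [88,98): 10 bp
  [98,113): 15 bp
  [113,124): 11 bp
  [124,134): 10 bp
  [134,146): 12 bp
  [146,156): 10 bp
  [156,166): 10 bp
  [166,176): 10 bp
  [176,193): 17 bp
  [193,200): 7 bp
  [200,213): 13 bp
  [213,233): 20 bp
  [233,242): 9 bp
  [242,249): 7 bp
  [249,259): 10 bp
  [259,264): 5 bp
  [264,278): 14 bp

[5,5,7,7,8,8,9,10,10,10,10,10,10,10,11,11,11,11,11,12,13,13,14,15,17,20]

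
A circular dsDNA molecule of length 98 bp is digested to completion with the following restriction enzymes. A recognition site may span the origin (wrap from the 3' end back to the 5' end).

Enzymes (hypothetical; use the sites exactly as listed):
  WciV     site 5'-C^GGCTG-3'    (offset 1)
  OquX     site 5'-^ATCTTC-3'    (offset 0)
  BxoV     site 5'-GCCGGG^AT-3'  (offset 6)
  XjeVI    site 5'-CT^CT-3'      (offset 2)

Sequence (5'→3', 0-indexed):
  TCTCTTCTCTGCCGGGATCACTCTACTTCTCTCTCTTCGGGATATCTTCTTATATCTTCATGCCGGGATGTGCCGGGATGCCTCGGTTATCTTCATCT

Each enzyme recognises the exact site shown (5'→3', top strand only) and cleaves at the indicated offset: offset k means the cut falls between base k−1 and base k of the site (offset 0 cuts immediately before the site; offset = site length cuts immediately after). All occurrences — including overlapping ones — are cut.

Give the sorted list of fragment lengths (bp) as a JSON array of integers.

Scan for sites:
  WciV (CGGCTG, off=1): no sites
  OquX (ATCTTC, off=0): starts [43, 53, 88, 94] → cuts [43, 53, 88, 94]
  BxoV (GCCGGGAT, off=6): starts [10, 61, 71] → cuts [16, 67, 77]
  XjeVI (CTCT, off=2): starts [1, 6, 20, 28, 30, 32] → cuts [3, 8, 22, 30, 32, 34]

Pooled cuts: [3, 8, 16, 22, 30, 32, 34, 43, 53, 67, 77, 88, 94]

Fragment lengths:
  3→8: 5 bp
  8→16: 8 bp
  16→22: 6 bp
  22→30: 8 bp
  30→32: 2 bp
  32→34: 2 bp
  34→43: 9 bp
  43→53: 10 bp
  53→67: 14 bp
  67→77: 10 bp
  77→88: 11 bp
  88→94: 6 bp
  94→3 (wrap): 98-94+3 = 7 bp

[2,2,5,6,6,7,8,8,9,10,10,11,14]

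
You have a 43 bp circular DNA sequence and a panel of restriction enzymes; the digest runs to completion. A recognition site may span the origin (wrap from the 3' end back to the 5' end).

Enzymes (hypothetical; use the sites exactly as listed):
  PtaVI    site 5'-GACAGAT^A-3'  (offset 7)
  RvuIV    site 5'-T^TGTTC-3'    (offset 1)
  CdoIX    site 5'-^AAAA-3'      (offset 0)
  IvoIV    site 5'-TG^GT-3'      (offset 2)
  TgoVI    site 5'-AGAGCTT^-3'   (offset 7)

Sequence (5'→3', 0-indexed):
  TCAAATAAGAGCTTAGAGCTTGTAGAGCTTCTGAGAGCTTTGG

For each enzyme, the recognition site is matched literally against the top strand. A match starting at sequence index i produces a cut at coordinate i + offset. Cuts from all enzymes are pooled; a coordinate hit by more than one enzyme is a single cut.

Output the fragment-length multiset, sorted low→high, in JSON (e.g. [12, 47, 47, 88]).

[2,7,9,10,15]

Site scan:
  PtaVI (GACAGATA, off=7): no sites
  RvuIV (TTGTTC, off=1): no sites
  CdoIX (AAAA, off=0): no sites
  IvoIV (TGGT, off=2): starts [40] → cuts [42]
  TgoVI (AGAGCTT, off=7): starts [7, 14, 23, 33] → cuts [14, 21, 30, 40]

Pooled cuts: [14, 21, 30, 40, 42]

Fragments:
  14→21: 7 bp
  21→30: 9 bp
  30→40: 10 bp
  40→42: 2 bp
  42→14 (wrap): 43-42+14 = 15 bp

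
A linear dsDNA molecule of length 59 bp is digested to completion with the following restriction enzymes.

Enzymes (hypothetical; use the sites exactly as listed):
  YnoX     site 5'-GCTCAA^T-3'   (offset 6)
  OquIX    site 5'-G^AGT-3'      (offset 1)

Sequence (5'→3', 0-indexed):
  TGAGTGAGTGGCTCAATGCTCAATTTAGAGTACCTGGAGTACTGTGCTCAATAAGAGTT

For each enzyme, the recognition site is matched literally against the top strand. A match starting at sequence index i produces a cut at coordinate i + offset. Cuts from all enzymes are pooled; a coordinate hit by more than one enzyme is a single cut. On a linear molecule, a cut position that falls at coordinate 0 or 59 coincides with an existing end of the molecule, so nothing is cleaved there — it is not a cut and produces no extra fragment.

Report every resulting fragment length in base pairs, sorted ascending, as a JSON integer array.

[2,4,4,4,5,7,9,10,14]

Scan for sites:
  YnoX GCTCAAT/6: at [10, 17, 45] ⇒ [16, 23, 51]
  OquIX GAGT/1: at [1, 5, 27, 36, 54] ⇒ [2, 6, 28, 37, 55]

Pooled cuts: [2, 6, 16, 23, 28, 37, 51, 55]

Fragments:
  [0,2): 2 bp
  [2,6): 4 bp
  [6,16): 10 bp
  [16,23): 7 bp
  [23,28): 5 bp
  [28,37): 9 bp
  [37,51): 14 bp
  [51,55): 4 bp
  [55,59): 4 bp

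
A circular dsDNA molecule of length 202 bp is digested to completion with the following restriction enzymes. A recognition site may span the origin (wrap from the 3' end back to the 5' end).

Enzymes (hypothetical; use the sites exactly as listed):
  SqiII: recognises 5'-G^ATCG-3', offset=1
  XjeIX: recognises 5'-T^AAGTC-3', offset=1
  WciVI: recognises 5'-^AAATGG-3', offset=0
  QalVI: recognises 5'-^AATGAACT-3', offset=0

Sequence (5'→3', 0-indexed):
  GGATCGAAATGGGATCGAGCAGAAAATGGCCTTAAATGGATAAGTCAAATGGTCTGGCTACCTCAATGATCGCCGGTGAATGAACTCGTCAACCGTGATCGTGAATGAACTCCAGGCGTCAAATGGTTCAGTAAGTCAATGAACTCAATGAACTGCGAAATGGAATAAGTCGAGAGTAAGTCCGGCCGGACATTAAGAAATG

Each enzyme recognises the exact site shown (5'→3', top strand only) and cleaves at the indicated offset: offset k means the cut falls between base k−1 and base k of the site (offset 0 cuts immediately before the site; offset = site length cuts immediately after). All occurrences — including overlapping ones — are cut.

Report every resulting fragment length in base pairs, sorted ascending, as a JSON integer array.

Scan for sites:
  SqiII (GATCG, off=1): starts [1, 12, 67, 96] → cuts [2, 13, 68, 97]
  XjeIX (TAAGTC, off=1): starts [40, 131, 165, 176] → cuts [41, 132, 166, 177]
  WciVI (AAATGG, off=0): starts [6, 23, 33, 46, 120, 157, 197] → cuts [6, 23, 33, 46, 120, 157, 197]
  QalVI (AATGAACT, off=0): starts [78, 103, 137, 146] → cuts [78, 103, 137, 146]

Pooled cuts: [2, 6, 13, 23, 33, 41, 46, 68, 78, 97, 103, 120, 132, 137, 146, 157, 166, 177, 197]

Fragment lengths:
  2→6: 4 bp
  6→13: 7 bp
  13→23: 10 bp
  23→33: 10 bp
  33→41: 8 bp
  41→46: 5 bp
  46→68: 22 bp
  68→78: 10 bp
  78→97: 19 bp
  97→103: 6 bp
  103→120: 17 bp
  120→132: 12 bp
  132→137: 5 bp
  137→146: 9 bp
  146→157: 11 bp
  157→166: 9 bp
  166→177: 11 bp
  177→197: 20 bp
  197→2 (wrap): 202-197+2 = 7 bp

[4,5,5,6,7,7,8,9,9,10,10,10,11,11,12,17,19,20,22]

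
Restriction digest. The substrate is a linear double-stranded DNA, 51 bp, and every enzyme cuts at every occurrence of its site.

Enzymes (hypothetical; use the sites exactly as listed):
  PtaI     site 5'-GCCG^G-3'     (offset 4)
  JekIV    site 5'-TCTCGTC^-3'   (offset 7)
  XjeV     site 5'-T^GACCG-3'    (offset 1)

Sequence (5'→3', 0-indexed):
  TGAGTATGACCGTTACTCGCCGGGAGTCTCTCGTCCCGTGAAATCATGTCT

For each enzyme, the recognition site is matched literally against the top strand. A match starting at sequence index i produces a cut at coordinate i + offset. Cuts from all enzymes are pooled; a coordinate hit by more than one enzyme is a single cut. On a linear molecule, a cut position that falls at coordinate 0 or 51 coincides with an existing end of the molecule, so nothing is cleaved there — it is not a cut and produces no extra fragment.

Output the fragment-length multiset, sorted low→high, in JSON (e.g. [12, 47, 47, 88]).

Site scan:
  PtaI GCCGG/4: at [18] ⇒ [22]
  JekIV TCTCGTC/7: at [28] ⇒ [35]
  XjeV TGACCG/1: at [6] ⇒ [7]

Pooled cuts: [7, 22, 35]

Fragment lengths:
  [0,7): 7 bp
  [7,22): 15 bp
  [22,35): 13 bp
  [35,51): 16 bp

[7,13,15,16]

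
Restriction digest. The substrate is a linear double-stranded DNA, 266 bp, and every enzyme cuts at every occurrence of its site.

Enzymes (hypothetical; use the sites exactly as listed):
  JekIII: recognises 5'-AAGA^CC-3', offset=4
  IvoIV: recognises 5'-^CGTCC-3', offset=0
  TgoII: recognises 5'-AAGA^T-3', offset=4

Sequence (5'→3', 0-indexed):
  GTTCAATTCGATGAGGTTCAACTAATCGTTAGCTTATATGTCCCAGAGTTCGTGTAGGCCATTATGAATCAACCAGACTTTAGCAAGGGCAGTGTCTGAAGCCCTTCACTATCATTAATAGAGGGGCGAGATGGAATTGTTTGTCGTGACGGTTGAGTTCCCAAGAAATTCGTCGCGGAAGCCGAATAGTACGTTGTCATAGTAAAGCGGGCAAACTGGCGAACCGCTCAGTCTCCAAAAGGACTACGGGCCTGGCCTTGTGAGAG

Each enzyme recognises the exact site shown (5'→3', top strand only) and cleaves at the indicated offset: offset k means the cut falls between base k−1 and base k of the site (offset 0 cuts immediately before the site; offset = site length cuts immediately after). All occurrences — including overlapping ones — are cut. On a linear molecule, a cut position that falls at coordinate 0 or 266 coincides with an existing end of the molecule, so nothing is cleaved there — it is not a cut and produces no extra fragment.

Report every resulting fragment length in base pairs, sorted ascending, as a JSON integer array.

[266]

Scan for sites:
  JekIII (AAGACC, off=4): no sites
  IvoIV (CGTCC, off=0): no sites
  TgoII (AAGAT, off=4): no sites

All cut coordinates (distinct, sorted): ∅

Fragments:
  no cuts → one linear fragment of 266 bp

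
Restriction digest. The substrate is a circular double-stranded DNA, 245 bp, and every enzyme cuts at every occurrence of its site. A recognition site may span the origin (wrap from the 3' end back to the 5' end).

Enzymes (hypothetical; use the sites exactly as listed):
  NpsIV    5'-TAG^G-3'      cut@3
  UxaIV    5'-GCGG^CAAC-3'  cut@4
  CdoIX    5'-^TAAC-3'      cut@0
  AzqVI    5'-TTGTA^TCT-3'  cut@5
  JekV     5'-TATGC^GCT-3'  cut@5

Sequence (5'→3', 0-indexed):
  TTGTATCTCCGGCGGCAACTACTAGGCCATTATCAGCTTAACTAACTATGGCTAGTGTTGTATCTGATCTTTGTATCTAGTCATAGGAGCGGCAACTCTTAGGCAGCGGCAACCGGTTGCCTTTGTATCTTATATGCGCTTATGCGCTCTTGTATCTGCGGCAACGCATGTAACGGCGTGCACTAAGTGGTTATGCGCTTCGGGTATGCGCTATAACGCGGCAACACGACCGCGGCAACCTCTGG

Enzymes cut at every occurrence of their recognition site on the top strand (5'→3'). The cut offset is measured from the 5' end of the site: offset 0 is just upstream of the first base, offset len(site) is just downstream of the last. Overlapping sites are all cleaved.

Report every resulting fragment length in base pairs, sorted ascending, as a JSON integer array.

Site scan:
  NpsIV (TAGG, off=3): starts [22, 83, 99] → cuts [25, 86, 102]
  UxaIV (GCGGCAAC, off=4): starts [11, 88, 105, 157, 217, 231] → cuts [15, 92, 109, 161, 221, 235]
  CdoIX (TAAC, off=0): starts [38, 42, 170, 213] → cuts [38, 42, 170, 213]
  AzqVI (TTGTATCT, off=5): starts [0, 57, 70, 122, 149] → cuts [5, 62, 75, 127, 154]
  JekV (TATGCGCT, off=5): starts [132, 140, 191, 204] → cuts [137, 145, 196, 209]

All cut coordinates (distinct, sorted): [5, 15, 25, 38, 42, 62, 75, 86, 92, 102, 109, 127, 137, 145, 154, 161, 170, 196, 209, 213, 221, 235]

Fragments:
  5→15: 10 bp
  15→25: 10 bp
  25→38: 13 bp
  38→42: 4 bp
  42→62: 20 bp
  62→75: 13 bp
  75→86: 11 bp
  86→92: 6 bp
  92→102: 10 bp
  102→109: 7 bp
  109→127: 18 bp
  127→137: 10 bp
  137→145: 8 bp
  145→154: 9 bp
  154→161: 7 bp
  161→170: 9 bp
  170→196: 26 bp
  196→209: 13 bp
  209→213: 4 bp
  213→221: 8 bp
  221→235: 14 bp
  235→5 (wrap): 245-235+5 = 15 bp

[4,4,6,7,7,8,8,9,9,10,10,10,10,11,13,13,13,14,15,18,20,26]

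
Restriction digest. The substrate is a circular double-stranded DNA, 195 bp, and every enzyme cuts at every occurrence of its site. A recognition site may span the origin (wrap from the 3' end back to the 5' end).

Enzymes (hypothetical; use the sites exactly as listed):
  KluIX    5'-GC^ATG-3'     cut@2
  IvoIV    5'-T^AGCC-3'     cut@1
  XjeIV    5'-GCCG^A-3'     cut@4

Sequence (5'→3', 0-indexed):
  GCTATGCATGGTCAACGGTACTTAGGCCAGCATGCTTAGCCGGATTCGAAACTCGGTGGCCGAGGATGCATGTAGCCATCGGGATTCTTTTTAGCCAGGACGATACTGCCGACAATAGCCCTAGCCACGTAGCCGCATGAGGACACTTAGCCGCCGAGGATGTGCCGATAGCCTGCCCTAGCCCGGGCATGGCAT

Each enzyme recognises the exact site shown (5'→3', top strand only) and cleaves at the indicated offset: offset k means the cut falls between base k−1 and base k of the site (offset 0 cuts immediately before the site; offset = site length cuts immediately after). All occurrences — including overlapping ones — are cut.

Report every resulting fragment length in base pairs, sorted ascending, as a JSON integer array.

[2,4,5,5,6,6,6,7,8,8,9,9,10,11,12,19,19,24,25]

Site scan:
  KluIX GCATG/2: at [5, 29, 67, 134, 186, 191] ⇒ [7, 31, 69, 136, 188, 193]
  IvoIV TAGCC/1: at [36, 72, 91, 115, 121, 129, 147, 168, 178] ⇒ [37, 73, 92, 116, 122, 130, 148, 169, 179]
  XjeIV GCCGA/4: at [58, 107, 152, 163] ⇒ [62, 111, 156, 167]

All cut coordinates (distinct, sorted): [7, 31, 37, 62, 69, 73, 92, 111, 116, 122, 130, 136, 148, 156, 167, 169, 179, 188, 193]

Fragments:
  7→31: 24 bp
  31→37: 6 bp
  37→62: 25 bp
  62→69: 7 bp
  69→73: 4 bp
  73→92: 19 bp
  92→111: 19 bp
  111→116: 5 bp
  116→122: 6 bp
  122→130: 8 bp
  130→136: 6 bp
  136→148: 12 bp
  148→156: 8 bp
  156→167: 11 bp
  167→169: 2 bp
  169→179: 10 bp
  179→188: 9 bp
  188→193: 5 bp
  193→7 (wrap): 195-193+7 = 9 bp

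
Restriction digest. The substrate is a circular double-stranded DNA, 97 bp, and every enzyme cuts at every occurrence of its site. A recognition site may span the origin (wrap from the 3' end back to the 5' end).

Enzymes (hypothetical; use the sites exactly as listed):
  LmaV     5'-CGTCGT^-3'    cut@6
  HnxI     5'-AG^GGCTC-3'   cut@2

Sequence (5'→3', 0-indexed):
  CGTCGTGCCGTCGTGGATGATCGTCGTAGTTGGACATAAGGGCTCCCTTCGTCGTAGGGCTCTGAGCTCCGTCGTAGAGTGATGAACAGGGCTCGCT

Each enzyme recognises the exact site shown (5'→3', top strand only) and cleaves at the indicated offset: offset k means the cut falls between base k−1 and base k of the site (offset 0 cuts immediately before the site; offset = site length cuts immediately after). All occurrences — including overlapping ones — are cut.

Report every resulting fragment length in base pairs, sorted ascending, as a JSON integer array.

Scan for sites:
  LmaV (CGTCGT, off=6): starts [0, 8, 21, 49, 69] → cuts [6, 14, 27, 55, 75]
  HnxI (AGGGCTC, off=2): starts [38, 55, 87] → cuts [40, 57, 89]

Pooled cuts: [6, 14, 27, 40, 55, 57, 75, 89]

Fragments:
  6→14: 8 bp
  14→27: 13 bp
  27→40: 13 bp
  40→55: 15 bp
  55→57: 2 bp
  57→75: 18 bp
  75→89: 14 bp
  89→6 (wrap): 97-89+6 = 14 bp

[2,8,13,13,14,14,15,18]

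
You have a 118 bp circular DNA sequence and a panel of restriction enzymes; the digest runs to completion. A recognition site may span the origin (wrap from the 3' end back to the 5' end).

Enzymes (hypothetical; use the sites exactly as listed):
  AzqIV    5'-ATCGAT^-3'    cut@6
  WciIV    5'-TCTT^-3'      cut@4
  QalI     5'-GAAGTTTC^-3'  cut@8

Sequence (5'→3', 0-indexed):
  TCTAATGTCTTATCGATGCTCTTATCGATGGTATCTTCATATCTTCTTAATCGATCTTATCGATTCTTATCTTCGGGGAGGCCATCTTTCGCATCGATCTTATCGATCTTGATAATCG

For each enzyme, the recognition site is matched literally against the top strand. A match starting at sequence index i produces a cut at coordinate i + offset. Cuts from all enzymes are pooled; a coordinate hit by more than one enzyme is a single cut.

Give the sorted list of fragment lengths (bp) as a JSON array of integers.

Site scan:
  AzqIV (ATCGAT, off=6): starts [11, 23, 49, 58, 92, 101] → cuts [17, 29, 55, 64, 98, 107]
  WciIV (TCTT, off=4): starts [7, 19, 33, 41, 44, 54, 64, 69, 84, 97, 106] → cuts [11, 23, 37, 45, 48, 58, 68, 73, 88, 101, 110]
  QalI (GAAGTTTC, off=8): no sites

All cut coordinates (distinct, sorted): [11, 17, 23, 29, 37, 45, 48, 55, 58, 64, 68, 73, 88, 98, 101, 107, 110]

Fragment lengths:
  11→17: 6 bp
  17→23: 6 bp
  23→29: 6 bp
  29→37: 8 bp
  37→45: 8 bp
  45→48: 3 bp
  48→55: 7 bp
  55→58: 3 bp
  58→64: 6 bp
  64→68: 4 bp
  68→73: 5 bp
  73→88: 15 bp
  88→98: 10 bp
  98→101: 3 bp
  101→107: 6 bp
  107→110: 3 bp
  110→11 (wrap): 118-110+11 = 19 bp

[3,3,3,3,4,5,6,6,6,6,6,7,8,8,10,15,19]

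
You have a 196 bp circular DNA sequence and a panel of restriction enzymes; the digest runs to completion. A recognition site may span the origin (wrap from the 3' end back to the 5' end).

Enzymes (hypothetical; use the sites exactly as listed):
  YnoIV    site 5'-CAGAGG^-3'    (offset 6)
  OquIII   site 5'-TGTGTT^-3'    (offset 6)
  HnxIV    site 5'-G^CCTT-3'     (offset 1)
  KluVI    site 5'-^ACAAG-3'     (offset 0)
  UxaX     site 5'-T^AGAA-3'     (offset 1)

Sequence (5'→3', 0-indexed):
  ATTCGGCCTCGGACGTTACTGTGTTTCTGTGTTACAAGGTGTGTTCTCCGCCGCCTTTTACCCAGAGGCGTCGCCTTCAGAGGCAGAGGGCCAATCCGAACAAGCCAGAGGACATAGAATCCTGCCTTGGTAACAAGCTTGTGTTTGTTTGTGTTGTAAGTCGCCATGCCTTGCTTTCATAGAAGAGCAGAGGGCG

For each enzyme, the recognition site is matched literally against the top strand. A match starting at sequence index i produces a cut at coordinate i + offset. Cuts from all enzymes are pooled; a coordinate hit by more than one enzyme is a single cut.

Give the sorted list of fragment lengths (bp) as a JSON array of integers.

Per-enzyme occurrences:
  YnoIV (CAGAGG, off=6): starts [62, 77, 83, 105, 187] → cuts [68, 83, 89, 111, 193]
  OquIII (TGTGTT, off=6): starts [19, 27, 39, 139, 149] → cuts [25, 33, 45, 145, 155]
  HnxIV (GCCTT, off=1): starts [52, 72, 123, 167] → cuts [53, 73, 124, 168]
  KluVI (ACAAG, off=0): starts [33, 99, 132] → cuts [33, 99, 132]
  UxaX (TAGAA, off=1): starts [114, 179] → cuts [115, 180]

All cut coordinates (distinct, sorted): [25, 33, 45, 53, 68, 73, 83, 89, 99, 111, 115, 124, 132, 145, 155, 168, 180, 193]

Fragments:
  25→33: 8 bp
  33→45: 12 bp
  45→53: 8 bp
  53→68: 15 bp
  68→73: 5 bp
  73→83: 10 bp
  83→89: 6 bp
  89→99: 10 bp
  99→111: 12 bp
  111→115: 4 bp
  115→124: 9 bp
  124→132: 8 bp
  132→145: 13 bp
  145→155: 10 bp
  155→168: 13 bp
  168→180: 12 bp
  180→193: 13 bp
  193→25 (wrap): 196-193+25 = 28 bp

[4,5,6,8,8,8,9,10,10,10,12,12,12,13,13,13,15,28]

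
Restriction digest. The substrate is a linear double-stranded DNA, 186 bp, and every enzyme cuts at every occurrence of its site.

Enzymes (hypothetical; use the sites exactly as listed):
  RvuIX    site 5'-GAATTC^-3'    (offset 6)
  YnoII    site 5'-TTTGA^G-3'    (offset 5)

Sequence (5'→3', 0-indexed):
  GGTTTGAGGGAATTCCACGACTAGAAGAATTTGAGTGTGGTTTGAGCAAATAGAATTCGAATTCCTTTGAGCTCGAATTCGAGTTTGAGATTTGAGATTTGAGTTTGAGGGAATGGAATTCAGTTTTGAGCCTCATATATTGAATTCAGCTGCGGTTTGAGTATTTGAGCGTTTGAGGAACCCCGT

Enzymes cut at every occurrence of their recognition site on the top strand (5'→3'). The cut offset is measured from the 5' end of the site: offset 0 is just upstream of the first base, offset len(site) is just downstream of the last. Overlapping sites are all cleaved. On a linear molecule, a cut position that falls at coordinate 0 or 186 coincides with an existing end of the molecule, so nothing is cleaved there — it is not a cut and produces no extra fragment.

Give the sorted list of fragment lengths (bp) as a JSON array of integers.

Site scan:
  RvuIX (GAATTC, off=6): starts [9, 52, 58, 74, 115, 141] → cuts [15, 58, 64, 80, 121, 147]
  YnoII (TTTGAG, off=5): starts [2, 29, 40, 65, 83, 90, 97, 103, 124, 155, 163, 171] → cuts [7, 34, 45, 70, 88, 95, 102, 108, 129, 160, 168, 176]

Pooled cuts: [7, 15, 34, 45, 58, 64, 70, 80, 88, 95, 102, 108, 121, 129, 147, 160, 168, 176]

Fragment lengths:
  [0,7): 7 bp
  [7,15): 8 bp
  [15,34): 19 bp
  [34,45): 11 bp
  [45,58): 13 bp
  [58,64): 6 bp
  [64,70): 6 bp
  [70,80): 10 bp
  [80,88): 8 bp
  [88,95): 7 bp
  [95,102): 7 bp
  [102,108): 6 bp
  [108,121): 13 bp
  [121,129): 8 bp
  [129,147): 18 bp
  [147,160): 13 bp
  [160,168): 8 bp
  [168,176): 8 bp
  [176,186): 10 bp

[6,6,6,7,7,7,8,8,8,8,8,10,10,11,13,13,13,18,19]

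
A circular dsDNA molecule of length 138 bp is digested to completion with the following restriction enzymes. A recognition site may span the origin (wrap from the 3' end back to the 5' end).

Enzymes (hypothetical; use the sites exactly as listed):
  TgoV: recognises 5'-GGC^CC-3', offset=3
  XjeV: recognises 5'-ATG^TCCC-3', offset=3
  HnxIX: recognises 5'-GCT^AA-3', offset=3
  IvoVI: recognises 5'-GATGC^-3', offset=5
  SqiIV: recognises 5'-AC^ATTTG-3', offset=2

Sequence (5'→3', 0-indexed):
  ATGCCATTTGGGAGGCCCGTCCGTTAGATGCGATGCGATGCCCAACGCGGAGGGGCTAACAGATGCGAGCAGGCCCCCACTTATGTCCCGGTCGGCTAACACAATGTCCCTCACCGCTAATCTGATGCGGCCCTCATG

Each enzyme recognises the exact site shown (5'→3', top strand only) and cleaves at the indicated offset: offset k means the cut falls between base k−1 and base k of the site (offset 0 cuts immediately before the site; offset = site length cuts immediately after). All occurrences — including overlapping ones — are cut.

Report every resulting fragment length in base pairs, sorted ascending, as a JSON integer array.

[3,5,5,8,9,9,10,11,11,12,12,12,15,16]

Per-enzyme occurrences:
  TgoV GGCCC/3: at [13, 71, 128] ⇒ [16, 74, 131]
  XjeV ATGTCCC/3: at [82, 103] ⇒ [85, 106]
  HnxIX GCTAA/3: at [54, 94, 115] ⇒ [57, 97, 118]
  IvoVI GATGC/5: at [26, 31, 36, 61, 123, 137] ⇒ [4, 31, 36, 41, 66, 128]
  SqiIV (ACATTTG, off=2): no sites

Pooled cuts: [4, 16, 31, 36, 41, 57, 66, 74, 85, 97, 106, 118, 128, 131]

Fragment lengths:
  4→16: 12 bp
  16→31: 15 bp
  31→36: 5 bp
  36→41: 5 bp
  41→57: 16 bp
  57→66: 9 bp
  66→74: 8 bp
  74→85: 11 bp
  85→97: 12 bp
  97→106: 9 bp
  106→118: 12 bp
  118→128: 10 bp
  128→131: 3 bp
  131→4 (wrap): 138-131+4 = 11 bp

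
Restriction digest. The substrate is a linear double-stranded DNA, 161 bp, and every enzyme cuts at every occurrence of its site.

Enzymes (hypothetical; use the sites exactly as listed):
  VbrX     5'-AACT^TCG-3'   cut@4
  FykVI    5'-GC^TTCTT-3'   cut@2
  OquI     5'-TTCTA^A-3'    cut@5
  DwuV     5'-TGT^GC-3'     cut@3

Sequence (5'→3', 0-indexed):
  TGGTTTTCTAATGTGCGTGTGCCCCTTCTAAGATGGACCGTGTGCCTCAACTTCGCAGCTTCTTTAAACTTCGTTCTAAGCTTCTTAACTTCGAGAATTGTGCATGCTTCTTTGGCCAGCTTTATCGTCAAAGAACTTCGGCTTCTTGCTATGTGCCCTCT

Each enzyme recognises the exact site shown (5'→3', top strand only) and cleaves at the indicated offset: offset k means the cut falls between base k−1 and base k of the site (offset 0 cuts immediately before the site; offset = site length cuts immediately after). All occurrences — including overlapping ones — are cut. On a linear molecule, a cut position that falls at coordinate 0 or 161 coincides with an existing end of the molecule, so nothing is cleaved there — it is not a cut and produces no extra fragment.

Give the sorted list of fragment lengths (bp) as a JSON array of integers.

[3,4,5,6,6,7,7,8,9,9,10,10,11,11,12,13,30]

Per-enzyme occurrences:
  VbrX AACTTCG/4: at [48, 66, 86, 133] ⇒ [52, 70, 90, 137]
  FykVI GCTTCTT/2: at [57, 79, 105, 140] ⇒ [59, 81, 107, 142]
  OquI TTCTAA/5: at [5, 25, 73] ⇒ [10, 30, 78]
  DwuV TGTGC/3: at [11, 17, 40, 98, 151] ⇒ [14, 20, 43, 101, 154]

Pooled cuts: [10, 14, 20, 30, 43, 52, 59, 70, 78, 81, 90, 101, 107, 137, 142, 154]

Fragments:
  [0,10): 10 bp
  [10,14): 4 bp
  [14,20): 6 bp
  [20,30): 10 bp
  [30,43): 13 bp
  [43,52): 9 bp
  [52,59): 7 bp
  [59,70): 11 bp
  [70,78): 8 bp
  [78,81): 3 bp
  [81,90): 9 bp
  [90,101): 11 bp
  [101,107): 6 bp
  [107,137): 30 bp
  [137,142): 5 bp
  [142,154): 12 bp
  [154,161): 7 bp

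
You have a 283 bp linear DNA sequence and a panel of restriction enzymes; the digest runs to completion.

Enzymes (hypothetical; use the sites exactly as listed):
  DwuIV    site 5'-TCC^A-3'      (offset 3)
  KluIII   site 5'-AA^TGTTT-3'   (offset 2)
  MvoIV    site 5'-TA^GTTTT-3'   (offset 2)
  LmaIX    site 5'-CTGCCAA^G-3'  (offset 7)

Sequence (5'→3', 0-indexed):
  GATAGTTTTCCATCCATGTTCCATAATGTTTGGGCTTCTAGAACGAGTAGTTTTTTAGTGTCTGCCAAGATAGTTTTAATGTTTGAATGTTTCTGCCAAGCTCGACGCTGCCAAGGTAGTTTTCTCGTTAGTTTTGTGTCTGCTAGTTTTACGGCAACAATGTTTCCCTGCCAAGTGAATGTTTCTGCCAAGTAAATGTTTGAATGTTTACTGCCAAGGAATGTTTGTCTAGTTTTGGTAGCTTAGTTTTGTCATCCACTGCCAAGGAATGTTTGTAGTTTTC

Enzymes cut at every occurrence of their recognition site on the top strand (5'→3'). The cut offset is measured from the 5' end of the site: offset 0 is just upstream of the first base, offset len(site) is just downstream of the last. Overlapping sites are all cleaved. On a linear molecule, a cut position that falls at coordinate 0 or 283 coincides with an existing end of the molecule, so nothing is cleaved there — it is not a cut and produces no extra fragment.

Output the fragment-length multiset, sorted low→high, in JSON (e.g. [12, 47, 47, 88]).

Scan for sites:
  DwuIV (TCCA, off=3): starts [8, 12, 19, 254] → cuts [11, 15, 22, 257]
  KluIII (AATGTTT, off=2): starts [24, 77, 85, 158, 177, 194, 202, 219, 267] → cuts [26, 79, 87, 160, 179, 196, 204, 221, 269]
  MvoIV (TAGTTTT, off=2): starts [2, 47, 70, 116, 128, 143, 229, 243, 275] → cuts [4, 49, 72, 118, 130, 145, 231, 245, 277]
  LmaIX (CTGCCAAG, off=7): starts [61, 92, 107, 167, 184, 210, 258] → cuts [68, 99, 114, 174, 191, 217, 265]

All cut coordinates (distinct, sorted): [4, 11, 15, 22, 26, 49, 68, 72, 79, 87, 99, 114, 118, 130, 145, 160, 174, 179, 191, 196, 204, 217, 221, 231, 245, 257, 265, 269, 277]

Fragments:
  [0,4): 4 bp
  [4,11): 7 bp
  [11,15): 4 bp
  [15,22): 7 bp
  [22,26): 4 bp
  [26,49): 23 bp
  [49,68): 19 bp
  [68,72): 4 bp
  [72,79): 7 bp
  [79,87): 8 bp
  [87,99): 12 bp
  [99,114): 15 bp
  [114,118): 4 bp
  [118,130): 12 bp
  [130,145): 15 bp
  [145,160): 15 bp
  [160,174): 14 bp
  [174,179): 5 bp
  [179,191): 12 bp
  [191,196): 5 bp
  [196,204): 8 bp
  [204,217): 13 bp
  [217,221): 4 bp
  [221,231): 10 bp
  [231,245): 14 bp
  [245,257): 12 bp
  [257,265): 8 bp
  [265,269): 4 bp
  [269,277): 8 bp
  [277,283): 6 bp

[4,4,4,4,4,4,4,5,5,6,7,7,7,8,8,8,8,10,12,12,12,12,13,14,14,15,15,15,19,23]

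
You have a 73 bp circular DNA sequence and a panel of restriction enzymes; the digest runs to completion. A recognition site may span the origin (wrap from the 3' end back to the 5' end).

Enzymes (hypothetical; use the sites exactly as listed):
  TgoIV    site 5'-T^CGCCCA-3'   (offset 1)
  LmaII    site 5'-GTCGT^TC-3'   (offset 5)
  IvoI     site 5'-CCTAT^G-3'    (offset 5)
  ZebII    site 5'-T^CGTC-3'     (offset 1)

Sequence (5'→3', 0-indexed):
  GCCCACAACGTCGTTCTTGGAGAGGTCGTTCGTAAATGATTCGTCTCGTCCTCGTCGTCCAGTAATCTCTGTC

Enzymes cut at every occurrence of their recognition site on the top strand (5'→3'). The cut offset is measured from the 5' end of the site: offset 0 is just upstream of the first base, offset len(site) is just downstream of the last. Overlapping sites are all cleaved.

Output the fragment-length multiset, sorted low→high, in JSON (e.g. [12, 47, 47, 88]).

Site scan:
  TgoIV TCGCCCA/1: at [71] ⇒ [72]
  LmaII GTCGTTC/5: at [9, 24] ⇒ [14, 29]
  IvoI (CCTATG, off=5): no sites
  ZebII TCGTC/1: at [40, 45, 51, 54] ⇒ [41, 46, 52, 55]

All cut coordinates (distinct, sorted): [14, 29, 41, 46, 52, 55, 72]

Fragment lengths:
  14→29: 15 bp
  29→41: 12 bp
  41→46: 5 bp
  46→52: 6 bp
  52→55: 3 bp
  55→72: 17 bp
  72→14 (wrap): 73-72+14 = 15 bp

[3,5,6,12,15,15,17]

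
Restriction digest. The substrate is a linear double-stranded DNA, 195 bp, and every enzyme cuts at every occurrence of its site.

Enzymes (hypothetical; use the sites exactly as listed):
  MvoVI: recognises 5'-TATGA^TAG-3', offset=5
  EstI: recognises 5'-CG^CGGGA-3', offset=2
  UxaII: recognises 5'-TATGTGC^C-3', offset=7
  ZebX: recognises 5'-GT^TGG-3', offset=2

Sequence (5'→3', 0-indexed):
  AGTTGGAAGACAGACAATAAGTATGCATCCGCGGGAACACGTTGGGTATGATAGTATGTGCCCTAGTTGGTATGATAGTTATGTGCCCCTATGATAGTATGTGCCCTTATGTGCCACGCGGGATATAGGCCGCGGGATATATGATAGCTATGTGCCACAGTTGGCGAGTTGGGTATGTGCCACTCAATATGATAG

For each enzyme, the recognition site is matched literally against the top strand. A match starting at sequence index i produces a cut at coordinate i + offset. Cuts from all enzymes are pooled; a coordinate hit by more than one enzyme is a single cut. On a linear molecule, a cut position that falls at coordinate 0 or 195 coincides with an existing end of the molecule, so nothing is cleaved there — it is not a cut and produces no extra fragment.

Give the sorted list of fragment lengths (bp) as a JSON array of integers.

Per-enzyme occurrences:
  MvoVI (TATGATAG, off=5): starts [46, 70, 89, 139, 187] → cuts [51, 75, 94, 144, 192]
  EstI (CGCGGGA, off=2): starts [29, 116, 130] → cuts [31, 118, 132]
  UxaII (TATGTGCC, off=7): starts [54, 79, 97, 107, 148, 173] → cuts [61, 86, 104, 114, 155, 180]
  ZebX (GTTGG, off=2): starts [1, 40, 65, 159, 167] → cuts [3, 42, 67, 161, 169]

All cut coordinates (distinct, sorted): [3, 31, 42, 51, 61, 67, 75, 86, 94, 104, 114, 118, 132, 144, 155, 161, 169, 180, 192]

Fragment lengths:
  [0,3): 3 bp
  [3,31): 28 bp
  [31,42): 11 bp
  [42,51): 9 bp
  [51,61): 10 bp
  [61,67): 6 bp
  [67,75): 8 bp
  [75,86): 11 bp
  [86,94): 8 bp
  [94,104): 10 bp
  [104,114): 10 bp
  [114,118): 4 bp
  [118,132): 14 bp
  [132,144): 12 bp
  [144,155): 11 bp
  [155,161): 6 bp
  [161,169): 8 bp
  [169,180): 11 bp
  [180,192): 12 bp
  [192,195): 3 bp

[3,3,4,6,6,8,8,8,9,10,10,10,11,11,11,11,12,12,14,28]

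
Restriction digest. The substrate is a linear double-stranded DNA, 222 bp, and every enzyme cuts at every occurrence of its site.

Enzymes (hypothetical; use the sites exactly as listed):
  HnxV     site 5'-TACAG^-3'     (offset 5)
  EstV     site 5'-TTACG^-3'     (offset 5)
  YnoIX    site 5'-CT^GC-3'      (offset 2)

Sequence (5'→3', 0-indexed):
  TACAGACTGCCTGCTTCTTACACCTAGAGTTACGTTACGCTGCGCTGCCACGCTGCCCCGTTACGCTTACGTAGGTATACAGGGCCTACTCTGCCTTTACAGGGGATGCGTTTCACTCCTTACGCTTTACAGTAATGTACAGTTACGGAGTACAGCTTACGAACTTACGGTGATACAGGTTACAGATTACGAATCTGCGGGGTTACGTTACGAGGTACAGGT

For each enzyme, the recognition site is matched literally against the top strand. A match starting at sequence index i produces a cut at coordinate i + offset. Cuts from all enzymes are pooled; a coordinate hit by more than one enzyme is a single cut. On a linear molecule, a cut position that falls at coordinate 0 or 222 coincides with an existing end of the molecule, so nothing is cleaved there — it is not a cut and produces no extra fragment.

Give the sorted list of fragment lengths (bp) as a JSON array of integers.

[2,2,3,4,5,5,5,5,5,5,6,6,6,7,8,8,8,8,8,9,10,10,10,11,11,11,22,22]

Site scan:
  HnxV (TACAG, off=5): starts [0, 77, 97, 127, 137, 150, 173, 180, 215] → cuts [5, 82, 102, 132, 142, 155, 178, 185, 220]
  EstV (TTACG, off=5): starts [29, 34, 60, 66, 119, 142, 156, 164, 186, 202, 207] → cuts [34, 39, 65, 71, 124, 147, 161, 169, 191, 207, 212]
  YnoIX (CTGC, off=2): starts [6, 10, 39, 44, 52, 90, 194] → cuts [8, 12, 41, 46, 54, 92, 196]

Pooled cuts: [5, 8, 12, 34, 39, 41, 46, 54, 65, 71, 82, 92, 102, 124, 132, 142, 147, 155, 161, 169, 178, 185, 191, 196, 207, 212, 220]

Fragment lengths:
  [0,5): 5 bp
  [5,8): 3 bp
  [8,12): 4 bp
  [12,34): 22 bp
  [34,39): 5 bp
  [39,41): 2 bp
  [41,46): 5 bp
  [46,54): 8 bp
  [54,65): 11 bp
  [65,71): 6 bp
  [71,82): 11 bp
  [82,92): 10 bp
  [92,102): 10 bp
  [102,124): 22 bp
  [124,132): 8 bp
  [132,142): 10 bp
  [142,147): 5 bp
  [147,155): 8 bp
  [155,161): 6 bp
  [161,169): 8 bp
  [169,178): 9 bp
  [178,185): 7 bp
  [185,191): 6 bp
  [191,196): 5 bp
  [196,207): 11 bp
  [207,212): 5 bp
  [212,220): 8 bp
  [220,222): 2 bp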